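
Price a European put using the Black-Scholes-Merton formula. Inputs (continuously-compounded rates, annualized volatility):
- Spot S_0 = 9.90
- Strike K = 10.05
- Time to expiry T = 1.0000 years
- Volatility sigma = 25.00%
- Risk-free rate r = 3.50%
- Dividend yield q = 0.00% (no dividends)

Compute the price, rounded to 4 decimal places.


d1 = (ln(S/K) + (r - q + 0.5*sigma^2) * T) / (sigma * sqrt(T)) = 0.20484849
d2 = d1 - sigma * sqrt(T) = -0.04515151
exp(-rT) = 0.96560542; exp(-qT) = 1.00000000
P = K * exp(-rT) * N(-d2) - S_0 * exp(-qT) * N(-d1)
N(-d1) = 0.41884525; N(-d2) = 0.51800673
P = 10.0500 * 0.96560542 * 0.51800673 - 9.9000 * 1.00000000 * 0.41884525 = 0.8803

Answer: Price = 0.8803


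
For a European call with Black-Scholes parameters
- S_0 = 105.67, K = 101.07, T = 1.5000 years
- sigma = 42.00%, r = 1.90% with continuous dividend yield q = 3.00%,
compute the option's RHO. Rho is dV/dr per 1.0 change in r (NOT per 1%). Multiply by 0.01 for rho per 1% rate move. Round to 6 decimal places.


Answer: Rho = 61.835769

Derivation:
d1 = 0.3116444671; d2 = -0.2027483789
phi(d1) = 0.3800320567; exp(-qT) = 0.9559974818; exp(-rT) = 0.9719022941
N(d2) = 0.4196658538
Rho = K*T*exp(-rT)*N(d2) = 101.0700 * 1.5000 * 0.9719022941 * 0.4196658538 = 61.835769


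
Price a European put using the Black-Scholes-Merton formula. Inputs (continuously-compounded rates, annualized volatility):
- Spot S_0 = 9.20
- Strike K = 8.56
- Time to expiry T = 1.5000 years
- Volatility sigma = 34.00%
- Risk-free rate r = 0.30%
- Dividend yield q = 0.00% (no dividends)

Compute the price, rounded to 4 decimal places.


Answer: Price = 1.1465

Derivation:
d1 = (ln(S/K) + (r - q + 0.5*sigma^2) * T) / (sigma * sqrt(T)) = 0.39216642
d2 = d1 - sigma * sqrt(T) = -0.02424684
exp(-rT) = 0.99551011; exp(-qT) = 1.00000000
P = K * exp(-rT) * N(-d2) - S_0 * exp(-qT) * N(-d1)
N(-d1) = 0.34746763; N(-d2) = 0.50967214
P = 8.5600 * 0.99551011 * 0.50967214 - 9.2000 * 1.00000000 * 0.34746763 = 1.1465


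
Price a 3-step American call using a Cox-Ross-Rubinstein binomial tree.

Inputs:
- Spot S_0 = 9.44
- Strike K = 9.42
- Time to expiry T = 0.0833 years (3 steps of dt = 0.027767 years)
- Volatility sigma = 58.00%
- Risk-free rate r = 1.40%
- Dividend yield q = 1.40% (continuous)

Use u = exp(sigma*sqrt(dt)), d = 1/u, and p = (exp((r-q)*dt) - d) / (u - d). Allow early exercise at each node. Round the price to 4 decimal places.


dt = T/N = 0.027767
u = exp(sigma*sqrt(dt)) = 1.101472; d = 1/u = 0.907876
p = (exp((r-q)*dt) - d) / (u - d) = 0.475857
Discount per step: exp(-r*dt) = 0.999611
Stock lattice S(k, i) with i counting down-moves:
  k=0: S(0,0) = 9.4400
  k=1: S(1,0) = 10.3979; S(1,1) = 8.5704
  k=2: S(2,0) = 11.4530; S(2,1) = 9.4400; S(2,2) = 7.7808
  k=3: S(3,0) = 12.6151; S(3,1) = 10.3979; S(3,2) = 8.5704; S(3,3) = 7.0640
Terminal payoffs V(N, i) = max(S_T - K, 0):
  V(3,0) = 3.195144; V(3,1) = 0.977894; V(3,2) = 0.000000; V(3,3) = 0.000000
Backward induction: V(k, i) = exp(-r*dt) * [p * V(k+1, i) + (1-p) * V(k+1, i+1)]; then take max(V_cont, immediate exercise) for American.
  V(2,0) = exp(-r*dt) * [p*3.195144 + (1-p)*0.977894] = 2.032198; exercise = 2.032988; V(2,0) = max -> 2.032988
  V(2,1) = exp(-r*dt) * [p*0.977894 + (1-p)*0.000000] = 0.465157; exercise = 0.020000; V(2,1) = max -> 0.465157
  V(2,2) = exp(-r*dt) * [p*0.000000 + (1-p)*0.000000] = 0.000000; exercise = 0.000000; V(2,2) = max -> 0.000000
  V(1,0) = exp(-r*dt) * [p*2.032988 + (1-p)*0.465157] = 1.210749; exercise = 0.977894; V(1,0) = max -> 1.210749
  V(1,1) = exp(-r*dt) * [p*0.465157 + (1-p)*0.000000] = 0.221262; exercise = 0.000000; V(1,1) = max -> 0.221262
  V(0,0) = exp(-r*dt) * [p*1.210749 + (1-p)*0.221262] = 0.691848; exercise = 0.020000; V(0,0) = max -> 0.691848

Answer: Price = V(0,0) = 0.6918


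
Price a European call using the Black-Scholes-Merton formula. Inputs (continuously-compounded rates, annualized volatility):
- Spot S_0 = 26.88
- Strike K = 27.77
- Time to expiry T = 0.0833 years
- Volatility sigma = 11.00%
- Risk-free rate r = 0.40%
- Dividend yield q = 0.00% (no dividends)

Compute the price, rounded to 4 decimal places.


Answer: Price = 0.0701

Derivation:
d1 = (ln(S/K) + (r - q + 0.5*sigma^2) * T) / (sigma * sqrt(T)) = -0.99964430
d2 = d1 - sigma * sqrt(T) = -1.03139222
exp(-rT) = 0.99966686; exp(-qT) = 1.00000000
C = S_0 * exp(-qT) * N(d1) - K * exp(-rT) * N(d2)
N(d1) = 0.15874134; N(d2) = 0.15117846
C = 26.8800 * 1.00000000 * 0.15874134 - 27.7700 * 0.99966686 * 0.15117846 = 0.0701


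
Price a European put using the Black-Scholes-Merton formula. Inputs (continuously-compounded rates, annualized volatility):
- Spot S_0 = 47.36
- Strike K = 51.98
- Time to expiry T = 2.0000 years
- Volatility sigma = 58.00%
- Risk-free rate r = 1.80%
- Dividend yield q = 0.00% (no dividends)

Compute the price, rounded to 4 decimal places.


Answer: Price = 16.9431

Derivation:
d1 = (ln(S/K) + (r - q + 0.5*sigma^2) * T) / (sigma * sqrt(T)) = 0.34053161
d2 = d1 - sigma * sqrt(T) = -0.47971226
exp(-rT) = 0.96464029; exp(-qT) = 1.00000000
P = K * exp(-rT) * N(-d2) - S_0 * exp(-qT) * N(-d1)
N(-d1) = 0.36672811; N(-d2) = 0.68428400
P = 51.9800 * 0.96464029 * 0.68428400 - 47.3600 * 1.00000000 * 0.36672811 = 16.9431


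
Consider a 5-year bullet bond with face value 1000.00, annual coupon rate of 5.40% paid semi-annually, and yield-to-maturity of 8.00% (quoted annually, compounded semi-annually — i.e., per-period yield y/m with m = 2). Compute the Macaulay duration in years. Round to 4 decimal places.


Coupon per period c = face * coupon_rate / m = 27.000000
Periods per year m = 2; per-period yield y/m = 0.040000
Number of cashflows N = 10
Cashflows (t years, CF_t, discount factor 1/(1+y/m)^(m*t), PV):
  t = 0.5000: CF_t = 27.000000, DF = 0.961538, PV = 25.961538
  t = 1.0000: CF_t = 27.000000, DF = 0.924556, PV = 24.963018
  t = 1.5000: CF_t = 27.000000, DF = 0.888996, PV = 24.002902
  t = 2.0000: CF_t = 27.000000, DF = 0.854804, PV = 23.079713
  t = 2.5000: CF_t = 27.000000, DF = 0.821927, PV = 22.192032
  t = 3.0000: CF_t = 27.000000, DF = 0.790315, PV = 21.338492
  t = 3.5000: CF_t = 27.000000, DF = 0.759918, PV = 20.517781
  t = 4.0000: CF_t = 27.000000, DF = 0.730690, PV = 19.728636
  t = 4.5000: CF_t = 27.000000, DF = 0.702587, PV = 18.969842
  t = 5.0000: CF_t = 1027.000000, DF = 0.675564, PV = 693.804401
Price P = sum_t PV_t = 894.558355
Macaulay numerator sum_t t * PV_t:
  t * PV_t at t = 0.5000: 12.980769
  t * PV_t at t = 1.0000: 24.963018
  t * PV_t at t = 1.5000: 36.004353
  t * PV_t at t = 2.0000: 46.159426
  t * PV_t at t = 2.5000: 55.480080
  t * PV_t at t = 3.0000: 64.015477
  t * PV_t at t = 3.5000: 71.812233
  t * PV_t at t = 4.0000: 78.914542
  t * PV_t at t = 4.5000: 85.364288
  t * PV_t at t = 5.0000: 3469.022007
Macaulay duration D = (sum_t t * PV_t) / P = 3944.716193 / 894.558355 = 4.409680

Answer: Macaulay duration = 4.4097 years


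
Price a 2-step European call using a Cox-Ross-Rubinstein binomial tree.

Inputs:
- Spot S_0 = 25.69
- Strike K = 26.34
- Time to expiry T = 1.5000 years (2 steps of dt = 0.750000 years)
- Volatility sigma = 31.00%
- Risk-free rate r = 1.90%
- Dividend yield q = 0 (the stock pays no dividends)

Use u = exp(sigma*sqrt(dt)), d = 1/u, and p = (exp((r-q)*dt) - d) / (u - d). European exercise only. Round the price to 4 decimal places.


Answer: Price = V(0,0) = 3.6166

Derivation:
dt = T/N = 0.750000
u = exp(sigma*sqrt(dt)) = 1.307959; d = 1/u = 0.764550
p = (exp((r-q)*dt) - d) / (u - d) = 0.459694
Discount per step: exp(-r*dt) = 0.985851
Stock lattice S(k, i) with i counting down-moves:
  k=0: S(0,0) = 25.6900
  k=1: S(1,0) = 33.6015; S(1,1) = 19.6413
  k=2: S(2,0) = 43.9493; S(2,1) = 25.6900; S(2,2) = 15.0167
Terminal payoffs V(N, i) = max(S_T - K, 0):
  V(2,0) = 17.609338; V(2,1) = 0.000000; V(2,2) = 0.000000
Backward induction: V(k, i) = exp(-r*dt) * [p * V(k+1, i) + (1-p) * V(k+1, i+1)].
  V(1,0) = exp(-r*dt) * [p*17.609338 + (1-p)*0.000000] = 7.980379
  V(1,1) = exp(-r*dt) * [p*0.000000 + (1-p)*0.000000] = 0.000000
  V(0,0) = exp(-r*dt) * [p*7.980379 + (1-p)*0.000000] = 3.616629


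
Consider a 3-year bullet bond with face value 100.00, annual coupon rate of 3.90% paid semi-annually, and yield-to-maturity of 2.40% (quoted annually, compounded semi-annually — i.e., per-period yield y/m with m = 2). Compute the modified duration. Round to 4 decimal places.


Coupon per period c = face * coupon_rate / m = 1.950000
Periods per year m = 2; per-period yield y/m = 0.012000
Number of cashflows N = 6
Cashflows (t years, CF_t, discount factor 1/(1+y/m)^(m*t), PV):
  t = 0.5000: CF_t = 1.950000, DF = 0.988142, PV = 1.926877
  t = 1.0000: CF_t = 1.950000, DF = 0.976425, PV = 1.904029
  t = 1.5000: CF_t = 1.950000, DF = 0.964847, PV = 1.881452
  t = 2.0000: CF_t = 1.950000, DF = 0.953406, PV = 1.859142
  t = 2.5000: CF_t = 1.950000, DF = 0.942101, PV = 1.837097
  t = 3.0000: CF_t = 101.950000, DF = 0.930930, PV = 94.908291
Price P = sum_t PV_t = 104.316889
First compute Macaulay numerator sum_t t * PV_t:
  t * PV_t at t = 0.5000: 0.963439
  t * PV_t at t = 1.0000: 1.904029
  t * PV_t at t = 1.5000: 2.822178
  t * PV_t at t = 2.0000: 3.718284
  t * PV_t at t = 2.5000: 4.592742
  t * PV_t at t = 3.0000: 284.724874
Macaulay duration D = 298.725546 / 104.316889 = 2.863636
Modified duration = D / (1 + y/m) = 2.863636 / (1 + 0.012000) = 2.829679

Answer: Modified duration = 2.8297


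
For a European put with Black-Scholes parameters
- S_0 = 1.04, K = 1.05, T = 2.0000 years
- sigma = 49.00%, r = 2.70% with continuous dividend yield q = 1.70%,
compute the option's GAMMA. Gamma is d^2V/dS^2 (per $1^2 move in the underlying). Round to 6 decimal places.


Answer: Gamma = 0.501207

Derivation:
d1 = 0.3615343879; d2 = -0.3314302576
phi(d1) = 0.3737036819; exp(-qT) = 0.9665715046; exp(-rT) = 0.9474321065
Gamma = exp(-qT) * phi(d1) / (S * sigma * sqrt(T)) = 0.9665715046 * 0.3737036819 / (1.0400 * 0.4900 * 1.4142135624) = 0.501207


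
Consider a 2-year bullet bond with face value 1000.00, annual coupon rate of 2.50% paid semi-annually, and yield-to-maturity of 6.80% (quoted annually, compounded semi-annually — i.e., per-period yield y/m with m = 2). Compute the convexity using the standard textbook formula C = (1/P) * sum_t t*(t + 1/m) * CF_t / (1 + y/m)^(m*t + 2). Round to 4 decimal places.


Answer: Convexity = 4.5568

Derivation:
Coupon per period c = face * coupon_rate / m = 12.500000
Periods per year m = 2; per-period yield y/m = 0.034000
Number of cashflows N = 4
Cashflows (t years, CF_t, discount factor 1/(1+y/m)^(m*t), PV):
  t = 0.5000: CF_t = 12.500000, DF = 0.967118, PV = 12.088975
  t = 1.0000: CF_t = 12.500000, DF = 0.935317, PV = 11.691465
  t = 1.5000: CF_t = 12.500000, DF = 0.904562, PV = 11.307026
  t = 2.0000: CF_t = 1012.500000, DF = 0.874818, PV = 885.753500
Price P = sum_t PV_t = 920.840966
Convexity numerator sum_t t*(t + 1/m) * CF_t / (1+y/m)^(m*t + 2):
  t = 0.5000: term = 5.653513
  t = 1.0000: term = 16.402843
  t = 1.5000: term = 31.726968
  t = 2.0000: term = 4142.302431
Convexity = (1/P) * sum = 4196.085755 / 920.840966 = 4.556797


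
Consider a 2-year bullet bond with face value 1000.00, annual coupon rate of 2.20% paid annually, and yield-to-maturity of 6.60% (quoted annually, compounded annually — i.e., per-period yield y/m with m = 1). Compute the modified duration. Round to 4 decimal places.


Answer: Modified duration = 1.8551

Derivation:
Coupon per period c = face * coupon_rate / m = 22.000000
Periods per year m = 1; per-period yield y/m = 0.066000
Number of cashflows N = 2
Cashflows (t years, CF_t, discount factor 1/(1+y/m)^(m*t), PV):
  t = 1.0000: CF_t = 22.000000, DF = 0.938086, PV = 20.637899
  t = 2.0000: CF_t = 1022.000000, DF = 0.880006, PV = 899.366044
Price P = sum_t PV_t = 920.003942
First compute Macaulay numerator sum_t t * PV_t:
  t * PV_t at t = 1.0000: 20.637899
  t * PV_t at t = 2.0000: 1798.732087
Macaulay duration D = 1819.369986 / 920.003942 = 1.977568
Modified duration = D / (1 + y/m) = 1.977568 / (1 + 0.066000) = 1.855129


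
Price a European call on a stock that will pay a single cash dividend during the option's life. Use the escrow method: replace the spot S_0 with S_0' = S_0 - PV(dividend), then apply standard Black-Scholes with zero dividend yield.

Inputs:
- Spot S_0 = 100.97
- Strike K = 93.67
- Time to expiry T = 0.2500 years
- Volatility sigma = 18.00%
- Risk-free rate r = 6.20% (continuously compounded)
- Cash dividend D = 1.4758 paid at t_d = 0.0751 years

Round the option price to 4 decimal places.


Answer: Price = 8.2309

Derivation:
PV(D) = D * exp(-r * t_d) = 1.4758 * 0.99535462 = 1.46894435
S_0' = S_0 - PV(D) = 100.9700 - 1.46894435 = 99.50105565
d1 = (ln(S_0'/K) + (r + sigma^2/2)*T) / (sigma*sqrt(T)) = 0.88822540
d2 = d1 - sigma*sqrt(T) = 0.79822540
exp(-rT) = 0.98461951
N(d1) = 0.81279024; N(d2) = 0.78763015
C = S_0' * N(d1) - K * exp(-rT) * N(d2) = 99.50105565 * 0.81279024 - 93.6700 * 0.98461951 * 0.78763015 = 8.2309


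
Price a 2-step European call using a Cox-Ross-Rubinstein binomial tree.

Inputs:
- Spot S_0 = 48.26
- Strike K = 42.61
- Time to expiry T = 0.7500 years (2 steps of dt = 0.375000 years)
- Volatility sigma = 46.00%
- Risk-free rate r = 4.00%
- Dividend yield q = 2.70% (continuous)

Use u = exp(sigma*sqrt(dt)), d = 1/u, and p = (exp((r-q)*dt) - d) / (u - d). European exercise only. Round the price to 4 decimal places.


dt = T/N = 0.375000
u = exp(sigma*sqrt(dt)) = 1.325370; d = 1/u = 0.754507
p = (exp((r-q)*dt) - d) / (u - d) = 0.438600
Discount per step: exp(-r*dt) = 0.985112
Stock lattice S(k, i) with i counting down-moves:
  k=0: S(0,0) = 48.2600
  k=1: S(1,0) = 63.9623; S(1,1) = 36.4125
  k=2: S(2,0) = 84.7737; S(2,1) = 48.2600; S(2,2) = 27.4735
Terminal payoffs V(N, i) = max(S_T - K, 0):
  V(2,0) = 42.163729; V(2,1) = 5.650000; V(2,2) = 0.000000
Backward induction: V(k, i) = exp(-r*dt) * [p * V(k+1, i) + (1-p) * V(k+1, i+1)].
  V(1,0) = exp(-r*dt) * [p*42.163729 + (1-p)*5.650000] = 21.342363
  V(1,1) = exp(-r*dt) * [p*5.650000 + (1-p)*0.000000] = 2.441195
  V(0,0) = exp(-r*dt) * [p*21.342363 + (1-p)*2.441195] = 10.571475

Answer: Price = V(0,0) = 10.5715


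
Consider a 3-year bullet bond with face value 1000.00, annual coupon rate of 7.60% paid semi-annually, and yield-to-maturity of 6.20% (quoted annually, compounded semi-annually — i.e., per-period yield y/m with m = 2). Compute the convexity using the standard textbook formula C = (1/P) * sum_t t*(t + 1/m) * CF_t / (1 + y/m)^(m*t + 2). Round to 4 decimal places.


Coupon per period c = face * coupon_rate / m = 38.000000
Periods per year m = 2; per-period yield y/m = 0.031000
Number of cashflows N = 6
Cashflows (t years, CF_t, discount factor 1/(1+y/m)^(m*t), PV):
  t = 0.5000: CF_t = 38.000000, DF = 0.969932, PV = 36.857420
  t = 1.0000: CF_t = 38.000000, DF = 0.940768, PV = 35.749195
  t = 1.5000: CF_t = 38.000000, DF = 0.912481, PV = 34.674292
  t = 2.0000: CF_t = 38.000000, DF = 0.885045, PV = 33.631709
  t = 2.5000: CF_t = 38.000000, DF = 0.858434, PV = 32.620474
  t = 3.0000: CF_t = 1038.000000, DF = 0.832622, PV = 864.261888
Price P = sum_t PV_t = 1037.794978
Convexity numerator sum_t t*(t + 1/m) * CF_t / (1+y/m)^(m*t + 2):
  t = 0.5000: term = 17.337146
  t = 1.0000: term = 50.447563
  t = 1.5000: term = 97.861423
  t = 2.0000: term = 158.198226
  t = 2.5000: term = 230.162308
  t = 3.0000: term = 8537.236850
Convexity = (1/P) * sum = 9091.243516 / 1037.794978 = 8.760154

Answer: Convexity = 8.7602


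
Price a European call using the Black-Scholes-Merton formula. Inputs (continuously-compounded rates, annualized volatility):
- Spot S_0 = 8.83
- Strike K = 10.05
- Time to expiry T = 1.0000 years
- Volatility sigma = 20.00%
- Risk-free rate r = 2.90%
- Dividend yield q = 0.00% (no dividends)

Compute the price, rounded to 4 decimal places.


d1 = (ln(S/K) + (r - q + 0.5*sigma^2) * T) / (sigma * sqrt(T)) = -0.40208810
d2 = d1 - sigma * sqrt(T) = -0.60208810
exp(-rT) = 0.97141646; exp(-qT) = 1.00000000
C = S_0 * exp(-qT) * N(d1) - K * exp(-rT) * N(d2)
N(d1) = 0.34380960; N(d2) = 0.27355775
C = 8.8300 * 1.00000000 * 0.34380960 - 10.0500 * 0.97141646 * 0.27355775 = 0.3652

Answer: Price = 0.3652


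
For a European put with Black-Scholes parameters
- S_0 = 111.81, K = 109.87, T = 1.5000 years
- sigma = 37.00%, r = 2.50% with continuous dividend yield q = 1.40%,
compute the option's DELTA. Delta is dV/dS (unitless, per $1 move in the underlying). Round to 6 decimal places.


Answer: Delta = -0.373546

Derivation:
d1 = 0.3016141756; d2 = -0.1515414268
phi(d1) = 0.3812026755; exp(-qT) = 0.9792189646; exp(-rT) = 0.9631944177
N(-d1) = 0.3814731002
Delta = -exp(-qT) * N(-d1) = -0.9792189646 * 0.3814731002 = -0.373546


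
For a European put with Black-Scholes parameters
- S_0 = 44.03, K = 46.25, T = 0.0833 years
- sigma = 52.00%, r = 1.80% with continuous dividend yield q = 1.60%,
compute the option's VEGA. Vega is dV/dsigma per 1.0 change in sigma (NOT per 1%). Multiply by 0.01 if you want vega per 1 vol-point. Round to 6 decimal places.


Answer: Vega = 4.905188

Derivation:
d1 = -0.2516072849; d2 = -0.4016883297
phi(d1) = 0.3865122773; exp(-qT) = 0.9986680878; exp(-rT) = 0.9985017235
Vega = S * exp(-qT) * phi(d1) * sqrt(T) = 44.0300 * 0.9986680878 * 0.3865122773 * 0.2886173938 = 4.905188


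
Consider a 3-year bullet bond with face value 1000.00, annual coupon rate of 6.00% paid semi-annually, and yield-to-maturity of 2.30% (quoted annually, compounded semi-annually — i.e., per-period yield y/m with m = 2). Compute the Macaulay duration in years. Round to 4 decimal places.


Answer: Macaulay duration = 2.8020 years

Derivation:
Coupon per period c = face * coupon_rate / m = 30.000000
Periods per year m = 2; per-period yield y/m = 0.011500
Number of cashflows N = 6
Cashflows (t years, CF_t, discount factor 1/(1+y/m)^(m*t), PV):
  t = 0.5000: CF_t = 30.000000, DF = 0.988631, PV = 29.658922
  t = 1.0000: CF_t = 30.000000, DF = 0.977391, PV = 29.321723
  t = 1.5000: CF_t = 30.000000, DF = 0.966279, PV = 28.988356
  t = 2.0000: CF_t = 30.000000, DF = 0.955293, PV = 28.658781
  t = 2.5000: CF_t = 30.000000, DF = 0.944432, PV = 28.332952
  t = 3.0000: CF_t = 1030.000000, DF = 0.933694, PV = 961.705062
Price P = sum_t PV_t = 1106.665796
Macaulay numerator sum_t t * PV_t:
  t * PV_t at t = 0.5000: 14.829461
  t * PV_t at t = 1.0000: 29.321723
  t * PV_t at t = 1.5000: 43.482535
  t * PV_t at t = 2.0000: 57.317561
  t * PV_t at t = 2.5000: 70.832379
  t * PV_t at t = 3.0000: 2885.115186
Macaulay duration D = (sum_t t * PV_t) / P = 3100.898845 / 1106.665796 = 2.802019


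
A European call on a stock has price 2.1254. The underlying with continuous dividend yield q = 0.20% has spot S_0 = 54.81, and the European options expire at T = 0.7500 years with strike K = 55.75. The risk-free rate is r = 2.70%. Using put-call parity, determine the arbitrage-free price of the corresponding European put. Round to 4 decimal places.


Put-call parity: C - P = S_0 * exp(-qT) - K * exp(-rT).
S_0 * exp(-qT) = 54.8100 * 0.99850112 = 54.72784663
K * exp(-rT) = 55.7500 * 0.97995365 = 54.63241623
P = C - S*exp(-qT) + K*exp(-rT)
P = 2.1254 - 54.72784663 + 54.63241623 = 2.0300

Answer: Put price = 2.0300


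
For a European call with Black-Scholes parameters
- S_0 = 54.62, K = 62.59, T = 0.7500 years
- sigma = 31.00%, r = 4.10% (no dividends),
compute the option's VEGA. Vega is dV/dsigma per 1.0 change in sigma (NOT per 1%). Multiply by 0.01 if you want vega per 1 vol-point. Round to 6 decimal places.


Answer: Vega = 18.250476

Derivation:
d1 = -0.2585706198; d2 = -0.5270384950
phi(d1) = 0.3858263366; exp(-qT) = 1.0000000000; exp(-rT) = 0.9697179723
Vega = S * exp(-qT) * phi(d1) * sqrt(T) = 54.6200 * 1.0000000000 * 0.3858263366 * 0.8660254038 = 18.250476


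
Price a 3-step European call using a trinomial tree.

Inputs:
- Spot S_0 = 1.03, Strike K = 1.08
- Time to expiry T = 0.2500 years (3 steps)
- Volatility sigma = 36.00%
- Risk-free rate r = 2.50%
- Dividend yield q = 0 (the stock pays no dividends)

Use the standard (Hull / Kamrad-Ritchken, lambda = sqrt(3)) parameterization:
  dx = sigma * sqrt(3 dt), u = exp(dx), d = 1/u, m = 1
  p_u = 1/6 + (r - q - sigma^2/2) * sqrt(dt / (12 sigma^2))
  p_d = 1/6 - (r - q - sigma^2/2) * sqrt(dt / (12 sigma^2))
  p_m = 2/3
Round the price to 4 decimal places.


dt = T/N = 0.083333; dx = sigma*sqrt(3*dt) = 0.180000
u = exp(dx) = 1.197217; d = 1/u = 0.835270
p_u = 0.157454, p_m = 0.666667, p_d = 0.175880
Discount per step: exp(-r*dt) = 0.997919
Stock lattice S(k, j) with j the centered position index:
  k=0: S(0,+0) = 1.0300
  k=1: S(1,-1) = 0.8603; S(1,+0) = 1.0300; S(1,+1) = 1.2331
  k=2: S(2,-2) = 0.7186; S(2,-1) = 0.8603; S(2,+0) = 1.0300; S(2,+1) = 1.2331; S(2,+2) = 1.4763
  k=3: S(3,-3) = 0.6002; S(3,-2) = 0.7186; S(3,-1) = 0.8603; S(3,+0) = 1.0300; S(3,+1) = 1.2331; S(3,+2) = 1.4763; S(3,+3) = 1.7675
Terminal payoffs V(N, j) = max(S_T - K, 0):
  V(3,-3) = 0.000000; V(3,-2) = 0.000000; V(3,-1) = 0.000000; V(3,+0) = 0.000000; V(3,+1) = 0.153134; V(3,+2) = 0.396329; V(3,+3) = 0.687487
Backward induction: V(k, j) = exp(-r*dt) * [p_u * V(k+1, j+1) + p_m * V(k+1, j) + p_d * V(k+1, j-1)]
  V(2,-2) = exp(-r*dt) * [p_u*0.000000 + p_m*0.000000 + p_d*0.000000] = 0.000000
  V(2,-1) = exp(-r*dt) * [p_u*0.000000 + p_m*0.000000 + p_d*0.000000] = 0.000000
  V(2,+0) = exp(-r*dt) * [p_u*0.153134 + p_m*0.000000 + p_d*0.000000] = 0.024061
  V(2,+1) = exp(-r*dt) * [p_u*0.396329 + p_m*0.153134 + p_d*0.000000] = 0.164150
  V(2,+2) = exp(-r*dt) * [p_u*0.687487 + p_m*0.396329 + p_d*0.153134] = 0.398569
  V(1,-1) = exp(-r*dt) * [p_u*0.024061 + p_m*0.000000 + p_d*0.000000] = 0.003781
  V(1,+0) = exp(-r*dt) * [p_u*0.164150 + p_m*0.024061 + p_d*0.000000] = 0.041800
  V(1,+1) = exp(-r*dt) * [p_u*0.398569 + p_m*0.164150 + p_d*0.024061] = 0.176054
  V(0,+0) = exp(-r*dt) * [p_u*0.176054 + p_m*0.041800 + p_d*0.003781] = 0.056135

Answer: Price = V(0,0) = 0.0561


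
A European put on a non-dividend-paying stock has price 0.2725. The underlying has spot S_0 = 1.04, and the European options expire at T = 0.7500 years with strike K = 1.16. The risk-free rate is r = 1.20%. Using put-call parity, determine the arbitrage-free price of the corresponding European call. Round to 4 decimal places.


Answer: Call price = 0.1629

Derivation:
Put-call parity: C - P = S_0 * exp(-qT) - K * exp(-rT).
S_0 * exp(-qT) = 1.0400 * 1.00000000 = 1.04000000
K * exp(-rT) = 1.1600 * 0.99104038 = 1.14960684
C = P + S*exp(-qT) - K*exp(-rT)
C = 0.2725 + 1.04000000 - 1.14960684 = 0.1629


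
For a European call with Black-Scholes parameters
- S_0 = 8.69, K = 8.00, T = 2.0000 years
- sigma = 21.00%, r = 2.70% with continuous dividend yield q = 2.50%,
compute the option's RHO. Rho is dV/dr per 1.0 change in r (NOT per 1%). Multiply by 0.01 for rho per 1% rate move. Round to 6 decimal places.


d1 = 0.4405322306; d2 = 0.1435473825
phi(d1) = 0.3620500358; exp(-qT) = 0.9512294245; exp(-rT) = 0.9474321065
N(d2) = 0.5570710536
Rho = K*T*exp(-rT)*N(d2) = 8.0000 * 2.0000 * 0.9474321065 * 0.5570710536 = 8.444592

Answer: Rho = 8.444592


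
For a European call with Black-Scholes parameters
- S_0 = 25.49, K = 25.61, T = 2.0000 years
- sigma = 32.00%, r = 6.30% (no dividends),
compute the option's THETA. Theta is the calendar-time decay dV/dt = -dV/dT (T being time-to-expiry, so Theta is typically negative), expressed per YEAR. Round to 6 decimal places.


d1 = 0.4943191664; d2 = 0.0417708265
phi(d1) = 0.3530610636; exp(-qT) = 1.0000000000; exp(-rT) = 0.8816148468
Theta = -S*exp(-qT)*phi(d1)*sigma/(2*sqrt(T)) - r*K*exp(-rT)*N(d2) + q*S*exp(-qT)*N(d1)
N(d1) = 0.6894596044; N(d2) = 0.5166593041; sqrt(T) = 1.4142135624
Term 1 = -25.4900 * 1.0000000000 * 0.3530610636 * 0.3200 / (2 * 1.4142135624) = -1.0181801957
Term 2 = -0.0630 * 25.6100 * 0.8816148468 * 0.5166593041 = -0.7349085125
Term 3 = 0 (no dividend yield, q = 0)
Theta = -1.0181801957 + (-0.7349085125) + (0.0000000000) = -1.753089

Answer: Theta = -1.753089


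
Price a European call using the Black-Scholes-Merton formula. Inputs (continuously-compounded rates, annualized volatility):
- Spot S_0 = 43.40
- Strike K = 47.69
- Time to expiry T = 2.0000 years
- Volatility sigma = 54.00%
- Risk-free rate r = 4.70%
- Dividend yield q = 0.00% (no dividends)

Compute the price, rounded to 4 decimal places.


Answer: Price = 12.9040

Derivation:
d1 = (ln(S/K) + (r - q + 0.5*sigma^2) * T) / (sigma * sqrt(T)) = 0.38149420
d2 = d1 - sigma * sqrt(T) = -0.38218112
exp(-rT) = 0.91028276; exp(-qT) = 1.00000000
C = S_0 * exp(-qT) * N(d1) - K * exp(-rT) * N(d2)
N(d1) = 0.64858171; N(d2) = 0.35116351
C = 43.4000 * 1.00000000 * 0.64858171 - 47.6900 * 0.91028276 * 0.35116351 = 12.9040


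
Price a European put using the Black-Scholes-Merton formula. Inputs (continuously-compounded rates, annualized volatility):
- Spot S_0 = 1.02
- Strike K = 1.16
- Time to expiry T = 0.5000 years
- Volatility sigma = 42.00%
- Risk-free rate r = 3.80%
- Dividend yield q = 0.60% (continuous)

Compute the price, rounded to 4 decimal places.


d1 = (ln(S/K) + (r - q + 0.5*sigma^2) * T) / (sigma * sqrt(T)) = -0.23071001
d2 = d1 - sigma * sqrt(T) = -0.52769486
exp(-rT) = 0.98117936; exp(-qT) = 0.99700450
P = K * exp(-rT) * N(-d2) - S_0 * exp(-qT) * N(-d1)
N(-d1) = 0.59122995; N(-d2) = 0.70114443
P = 1.1600 * 0.98117936 * 0.70114443 - 1.0200 * 0.99700450 * 0.59122995 = 0.1968

Answer: Price = 0.1968


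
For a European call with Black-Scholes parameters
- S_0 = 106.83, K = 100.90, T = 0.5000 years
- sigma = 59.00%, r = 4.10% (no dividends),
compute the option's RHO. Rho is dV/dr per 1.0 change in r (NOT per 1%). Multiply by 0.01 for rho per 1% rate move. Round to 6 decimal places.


Answer: Rho = 24.268144

Derivation:
d1 = 0.3946227723; d2 = -0.0225702286
phi(d1) = 0.3690577661; exp(-qT) = 1.0000000000; exp(-rT) = 0.9797086965
N(d2) = 0.4909965460
Rho = K*T*exp(-rT)*N(d2) = 100.9000 * 0.5000 * 0.9797086965 * 0.4909965460 = 24.268144


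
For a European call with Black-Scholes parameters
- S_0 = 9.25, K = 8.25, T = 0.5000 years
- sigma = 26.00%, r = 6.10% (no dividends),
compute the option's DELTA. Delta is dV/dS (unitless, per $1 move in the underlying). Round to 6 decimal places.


Answer: Delta = 0.810606

Derivation:
d1 = 0.8801322814; d2 = 0.6962845183
phi(d1) = 0.2708324406; exp(-qT) = 1.0000000000; exp(-rT) = 0.9699604321
N(d1) = 0.8106061734
Delta = exp(-qT) * N(d1) = 1.0000000000 * 0.8106061734 = 0.810606


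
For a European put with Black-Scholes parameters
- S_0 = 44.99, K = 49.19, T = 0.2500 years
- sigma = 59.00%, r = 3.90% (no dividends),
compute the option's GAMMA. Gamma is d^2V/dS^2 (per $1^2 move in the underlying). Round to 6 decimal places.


Answer: Gamma = 0.029836

Derivation:
d1 = -0.1219918914; d2 = -0.4169918914
phi(d1) = 0.3959847637; exp(-qT) = 1.0000000000; exp(-rT) = 0.9902973771
Gamma = exp(-qT) * phi(d1) / (S * sigma * sqrt(T)) = 1.0000000000 * 0.3959847637 / (44.9900 * 0.5900 * 0.5000000000) = 0.029836


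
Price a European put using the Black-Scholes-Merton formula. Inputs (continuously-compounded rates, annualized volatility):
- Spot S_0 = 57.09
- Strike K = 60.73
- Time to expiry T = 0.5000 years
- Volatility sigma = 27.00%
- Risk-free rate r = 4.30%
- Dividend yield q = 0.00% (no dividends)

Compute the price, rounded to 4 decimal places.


Answer: Price = 5.7032

Derivation:
d1 = (ln(S/K) + (r - q + 0.5*sigma^2) * T) / (sigma * sqrt(T)) = -0.11567136
d2 = d1 - sigma * sqrt(T) = -0.30659019
exp(-rT) = 0.97872948; exp(-qT) = 1.00000000
P = K * exp(-rT) * N(-d2) - S_0 * exp(-qT) * N(-d1)
N(-d1) = 0.54604350; N(-d2) = 0.62042234
P = 60.7300 * 0.97872948 * 0.62042234 - 57.0900 * 1.00000000 * 0.54604350 = 5.7032


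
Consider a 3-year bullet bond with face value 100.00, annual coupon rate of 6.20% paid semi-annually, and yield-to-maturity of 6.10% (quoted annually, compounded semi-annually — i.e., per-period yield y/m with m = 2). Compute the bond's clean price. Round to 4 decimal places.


Coupon per period c = face * coupon_rate / m = 3.100000
Periods per year m = 2; per-period yield y/m = 0.030500
Number of cashflows N = 6
Cashflows (t years, CF_t, discount factor 1/(1+y/m)^(m*t), PV):
  t = 0.5000: CF_t = 3.100000, DF = 0.970403, PV = 3.008248
  t = 1.0000: CF_t = 3.100000, DF = 0.941681, PV = 2.919212
  t = 1.5000: CF_t = 3.100000, DF = 0.913810, PV = 2.832812
  t = 2.0000: CF_t = 3.100000, DF = 0.886764, PV = 2.748968
  t = 2.5000: CF_t = 3.100000, DF = 0.860518, PV = 2.667606
  t = 3.0000: CF_t = 103.100000, DF = 0.835049, PV = 86.093564
Price P = sum_t PV_t = 100.270411

Answer: Price = 100.2704


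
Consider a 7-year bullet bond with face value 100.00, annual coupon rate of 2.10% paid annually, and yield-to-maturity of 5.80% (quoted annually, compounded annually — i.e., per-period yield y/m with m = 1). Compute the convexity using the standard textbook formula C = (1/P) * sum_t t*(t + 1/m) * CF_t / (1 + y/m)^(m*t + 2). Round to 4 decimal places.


Answer: Convexity = 45.4995

Derivation:
Coupon per period c = face * coupon_rate / m = 2.100000
Periods per year m = 1; per-period yield y/m = 0.058000
Number of cashflows N = 7
Cashflows (t years, CF_t, discount factor 1/(1+y/m)^(m*t), PV):
  t = 1.0000: CF_t = 2.100000, DF = 0.945180, PV = 1.984877
  t = 2.0000: CF_t = 2.100000, DF = 0.893364, PV = 1.876065
  t = 3.0000: CF_t = 2.100000, DF = 0.844390, PV = 1.773219
  t = 4.0000: CF_t = 2.100000, DF = 0.798100, PV = 1.676010
  t = 5.0000: CF_t = 2.100000, DF = 0.754348, PV = 1.584131
  t = 6.0000: CF_t = 2.100000, DF = 0.712994, PV = 1.497288
  t = 7.0000: CF_t = 102.100000, DF = 0.673908, PV = 68.805962
Price P = sum_t PV_t = 79.197551
Convexity numerator sum_t t*(t + 1/m) * CF_t / (1+y/m)^(m*t + 2):
  t = 1.0000: term = 3.546437
  t = 2.0000: term = 10.056060
  t = 3.0000: term = 19.009566
  t = 4.0000: term = 29.945756
  t = 5.0000: term = 42.456176
  t = 6.0000: term = 56.180195
  t = 7.0000: term = 3442.252784
Convexity = (1/P) * sum = 3603.446975 / 79.197551 = 45.499475


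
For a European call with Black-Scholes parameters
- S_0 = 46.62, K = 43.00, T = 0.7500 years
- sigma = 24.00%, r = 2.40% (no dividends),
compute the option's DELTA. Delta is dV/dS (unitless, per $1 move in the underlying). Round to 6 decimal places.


Answer: Delta = 0.718846

Derivation:
d1 = 0.5794167882; d2 = 0.3715706913
phi(d1) = 0.3372939612; exp(-qT) = 1.0000000000; exp(-rT) = 0.9821610324
N(d1) = 0.7188460105
Delta = exp(-qT) * N(d1) = 1.0000000000 * 0.7188460105 = 0.718846


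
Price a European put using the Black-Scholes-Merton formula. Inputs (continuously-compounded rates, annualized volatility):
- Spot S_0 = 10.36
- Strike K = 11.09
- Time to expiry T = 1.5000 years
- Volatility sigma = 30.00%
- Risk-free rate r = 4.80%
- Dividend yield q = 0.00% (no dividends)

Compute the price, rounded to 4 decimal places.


Answer: Price = 1.4870

Derivation:
d1 = (ln(S/K) + (r - q + 0.5*sigma^2) * T) / (sigma * sqrt(T)) = 0.19434914
d2 = d1 - sigma * sqrt(T) = -0.17307432
exp(-rT) = 0.93053090; exp(-qT) = 1.00000000
P = K * exp(-rT) * N(-d2) - S_0 * exp(-qT) * N(-d1)
N(-d1) = 0.42295125; N(-d2) = 0.56870349
P = 11.0900 * 0.93053090 * 0.56870349 - 10.3600 * 1.00000000 * 0.42295125 = 1.4870


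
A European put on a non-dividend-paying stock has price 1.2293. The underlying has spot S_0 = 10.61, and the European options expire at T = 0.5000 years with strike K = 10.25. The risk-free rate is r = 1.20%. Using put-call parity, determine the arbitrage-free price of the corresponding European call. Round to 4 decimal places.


Answer: Call price = 1.6506

Derivation:
Put-call parity: C - P = S_0 * exp(-qT) - K * exp(-rT).
S_0 * exp(-qT) = 10.6100 * 1.00000000 = 10.61000000
K * exp(-rT) = 10.2500 * 0.99401796 = 10.18868413
C = P + S*exp(-qT) - K*exp(-rT)
C = 1.2293 + 10.61000000 - 10.18868413 = 1.6506


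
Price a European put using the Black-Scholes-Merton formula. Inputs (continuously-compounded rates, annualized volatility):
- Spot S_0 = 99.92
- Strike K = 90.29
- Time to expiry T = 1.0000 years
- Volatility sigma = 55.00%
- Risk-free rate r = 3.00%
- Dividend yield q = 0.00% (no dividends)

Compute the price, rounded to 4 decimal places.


Answer: Price = 14.7306

Derivation:
d1 = (ln(S/K) + (r - q + 0.5*sigma^2) * T) / (sigma * sqrt(T)) = 0.51380573
d2 = d1 - sigma * sqrt(T) = -0.03619427
exp(-rT) = 0.97044553; exp(-qT) = 1.00000000
P = K * exp(-rT) * N(-d2) - S_0 * exp(-qT) * N(-d1)
N(-d1) = 0.30369391; N(-d2) = 0.51443627
P = 90.2900 * 0.97044553 * 0.51443627 - 99.9200 * 1.00000000 * 0.30369391 = 14.7306


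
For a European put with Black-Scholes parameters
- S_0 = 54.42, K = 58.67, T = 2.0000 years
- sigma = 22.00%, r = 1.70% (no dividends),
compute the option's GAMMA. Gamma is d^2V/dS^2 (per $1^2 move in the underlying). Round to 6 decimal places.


Answer: Gamma = 0.023556

Derivation:
d1 = 0.0231519951; d2 = -0.2879749886
phi(d1) = 0.3988353752; exp(-qT) = 1.0000000000; exp(-rT) = 0.9665715046
Gamma = exp(-qT) * phi(d1) / (S * sigma * sqrt(T)) = 1.0000000000 * 0.3988353752 / (54.4200 * 0.2200 * 1.4142135624) = 0.023556


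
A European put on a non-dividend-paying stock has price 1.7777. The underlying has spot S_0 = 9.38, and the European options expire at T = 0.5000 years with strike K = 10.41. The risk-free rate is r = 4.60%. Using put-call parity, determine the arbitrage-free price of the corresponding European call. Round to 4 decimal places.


Answer: Call price = 0.9844

Derivation:
Put-call parity: C - P = S_0 * exp(-qT) - K * exp(-rT).
S_0 * exp(-qT) = 9.3800 * 1.00000000 = 9.38000000
K * exp(-rT) = 10.4100 * 0.97726248 = 10.17330246
C = P + S*exp(-qT) - K*exp(-rT)
C = 1.7777 + 9.38000000 - 10.17330246 = 0.9844


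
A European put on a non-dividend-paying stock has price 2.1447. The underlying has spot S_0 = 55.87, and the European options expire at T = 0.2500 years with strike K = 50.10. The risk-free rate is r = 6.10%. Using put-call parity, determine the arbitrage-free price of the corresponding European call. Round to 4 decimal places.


Put-call parity: C - P = S_0 * exp(-qT) - K * exp(-rT).
S_0 * exp(-qT) = 55.8700 * 1.00000000 = 55.87000000
K * exp(-rT) = 50.1000 * 0.98486569 = 49.34177119
C = P + S*exp(-qT) - K*exp(-rT)
C = 2.1447 + 55.87000000 - 49.34177119 = 8.6729

Answer: Call price = 8.6729


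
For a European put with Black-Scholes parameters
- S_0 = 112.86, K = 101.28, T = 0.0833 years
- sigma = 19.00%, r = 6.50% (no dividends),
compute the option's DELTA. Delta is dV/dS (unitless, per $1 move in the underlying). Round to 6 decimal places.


Answer: Delta = -0.017849

Derivation:
d1 = 2.1003442733; d2 = 2.0455069685
phi(d1) = 0.0439518059; exp(-qT) = 1.0000000000; exp(-rT) = 0.9946001320
N(-d1) = 0.0178492837
Delta = -exp(-qT) * N(-d1) = -1.0000000000 * 0.0178492837 = -0.017849


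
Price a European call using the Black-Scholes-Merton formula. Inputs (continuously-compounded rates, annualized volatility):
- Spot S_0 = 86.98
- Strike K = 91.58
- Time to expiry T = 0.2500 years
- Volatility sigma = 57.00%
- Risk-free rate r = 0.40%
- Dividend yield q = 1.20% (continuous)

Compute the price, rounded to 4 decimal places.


Answer: Price = 7.8887

Derivation:
d1 = (ln(S/K) + (r - q + 0.5*sigma^2) * T) / (sigma * sqrt(T)) = -0.04534105
d2 = d1 - sigma * sqrt(T) = -0.33034105
exp(-rT) = 0.99900050; exp(-qT) = 0.99700450
C = S_0 * exp(-qT) * N(d1) - K * exp(-rT) * N(d2)
N(d1) = 0.48191773; N(d2) = 0.37057114
C = 86.9800 * 0.99700450 * 0.48191773 - 91.5800 * 0.99900050 * 0.37057114 = 7.8887


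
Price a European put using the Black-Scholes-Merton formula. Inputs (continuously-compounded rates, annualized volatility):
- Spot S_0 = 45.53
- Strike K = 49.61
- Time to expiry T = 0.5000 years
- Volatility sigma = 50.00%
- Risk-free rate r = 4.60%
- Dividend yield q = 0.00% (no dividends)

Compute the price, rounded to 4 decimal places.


d1 = (ln(S/K) + (r - q + 0.5*sigma^2) * T) / (sigma * sqrt(T)) = -0.00090786
d2 = d1 - sigma * sqrt(T) = -0.35446125
exp(-rT) = 0.97726248; exp(-qT) = 1.00000000
P = K * exp(-rT) * N(-d2) - S_0 * exp(-qT) * N(-d1)
N(-d1) = 0.50036218; N(-d2) = 0.63850338
P = 49.6100 * 0.97726248 * 0.63850338 - 45.5300 * 1.00000000 * 0.50036218 = 8.1744

Answer: Price = 8.1744


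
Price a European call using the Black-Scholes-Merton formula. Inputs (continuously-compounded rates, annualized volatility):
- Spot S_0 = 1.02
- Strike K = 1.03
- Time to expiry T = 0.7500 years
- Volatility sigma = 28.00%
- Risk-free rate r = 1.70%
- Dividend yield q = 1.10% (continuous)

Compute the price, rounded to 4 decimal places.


Answer: Price = 0.0952

Derivation:
d1 = (ln(S/K) + (r - q + 0.5*sigma^2) * T) / (sigma * sqrt(T)) = 0.09956746
d2 = d1 - sigma * sqrt(T) = -0.14291966
exp(-rT) = 0.98733094; exp(-qT) = 0.99178394
C = S_0 * exp(-qT) * N(d1) - K * exp(-rT) * N(d2)
N(d1) = 0.53965613; N(d2) = 0.44317682
C = 1.0200 * 0.99178394 * 0.53965613 - 1.0300 * 0.98733094 * 0.44317682 = 0.0952


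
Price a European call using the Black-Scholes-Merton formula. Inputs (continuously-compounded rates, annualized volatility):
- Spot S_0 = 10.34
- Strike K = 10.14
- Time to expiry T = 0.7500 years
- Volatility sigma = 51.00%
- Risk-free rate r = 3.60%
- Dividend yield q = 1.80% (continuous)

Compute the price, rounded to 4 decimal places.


Answer: Price = 1.9246

Derivation:
d1 = (ln(S/K) + (r - q + 0.5*sigma^2) * T) / (sigma * sqrt(T)) = 0.29562455
d2 = d1 - sigma * sqrt(T) = -0.14604840
exp(-rT) = 0.97336124; exp(-qT) = 0.98659072
C = S_0 * exp(-qT) * N(d1) - K * exp(-rT) * N(d2)
N(d1) = 0.61624159; N(d2) = 0.44194159
C = 10.3400 * 0.98659072 * 0.61624159 - 10.1400 * 0.97336124 * 0.44194159 = 1.9246


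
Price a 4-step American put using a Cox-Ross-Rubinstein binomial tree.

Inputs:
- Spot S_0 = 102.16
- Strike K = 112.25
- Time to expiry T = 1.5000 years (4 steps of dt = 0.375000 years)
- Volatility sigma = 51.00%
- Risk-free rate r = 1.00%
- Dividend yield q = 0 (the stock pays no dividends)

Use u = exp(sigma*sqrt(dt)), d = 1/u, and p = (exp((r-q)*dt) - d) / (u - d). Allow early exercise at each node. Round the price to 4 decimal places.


Answer: Price = V(0,0) = 30.8231

Derivation:
dt = T/N = 0.375000
u = exp(sigma*sqrt(dt)) = 1.366578; d = 1/u = 0.731755
p = (exp((r-q)*dt) - d) / (u - d) = 0.428469
Discount per step: exp(-r*dt) = 0.996257
Stock lattice S(k, i) with i counting down-moves:
  k=0: S(0,0) = 102.1600
  k=1: S(1,0) = 139.6096; S(1,1) = 74.7561
  k=2: S(2,0) = 190.7875; S(2,1) = 102.1600; S(2,2) = 54.7031
  k=3: S(3,0) = 260.7260; S(3,1) = 139.6096; S(3,2) = 74.7561; S(3,3) = 40.0292
  k=4: S(4,0) = 356.3025; S(4,1) = 190.7875; S(4,2) = 102.1600; S(4,3) = 54.7031; S(4,4) = 29.2916
Terminal payoffs V(N, i) = max(K - S_T, 0):
  V(4,0) = 0.000000; V(4,1) = 0.000000; V(4,2) = 10.090000; V(4,3) = 57.546903; V(4,4) = 82.958410
Backward induction: V(k, i) = exp(-r*dt) * [p * V(k+1, i) + (1-p) * V(k+1, i+1)]; then take max(V_cont, immediate exercise) for American.
  V(3,0) = exp(-r*dt) * [p*0.000000 + (1-p)*0.000000] = 0.000000; exercise = 0.000000; V(3,0) = max -> 0.000000
  V(3,1) = exp(-r*dt) * [p*0.000000 + (1-p)*10.090000] = 5.745160; exercise = 0.000000; V(3,1) = max -> 5.745160
  V(3,2) = exp(-r*dt) * [p*10.090000 + (1-p)*57.546903] = 37.073791; exercise = 37.493941; V(3,2) = max -> 37.493941
  V(3,3) = exp(-r*dt) * [p*57.546903 + (1-p)*82.958410] = 71.800603; exercise = 72.220752; V(3,3) = max -> 72.220752
  V(2,0) = exp(-r*dt) * [p*0.000000 + (1-p)*5.745160] = 3.271246; exercise = 0.000000; V(2,0) = max -> 3.271246
  V(2,1) = exp(-r*dt) * [p*5.745160 + (1-p)*37.493941] = 23.801143; exercise = 10.090000; V(2,1) = max -> 23.801143
  V(2,2) = exp(-r*dt) * [p*37.493941 + (1-p)*72.220752] = 57.126754; exercise = 57.546903; V(2,2) = max -> 57.546903
  V(1,0) = exp(-r*dt) * [p*3.271246 + (1-p)*23.801143] = 14.948551; exercise = 0.000000; V(1,0) = max -> 14.948551
  V(1,1) = exp(-r*dt) * [p*23.801143 + (1-p)*57.546903] = 42.926605; exercise = 37.493941; V(1,1) = max -> 42.926605
  V(0,0) = exp(-r*dt) * [p*14.948551 + (1-p)*42.926605] = 30.823066; exercise = 10.090000; V(0,0) = max -> 30.823066


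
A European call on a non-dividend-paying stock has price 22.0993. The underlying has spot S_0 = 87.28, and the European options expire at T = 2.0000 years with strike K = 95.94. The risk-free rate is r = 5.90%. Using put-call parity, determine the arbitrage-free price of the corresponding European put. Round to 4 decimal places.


Answer: Put price = 20.0808

Derivation:
Put-call parity: C - P = S_0 * exp(-qT) - K * exp(-rT).
S_0 * exp(-qT) = 87.2800 * 1.00000000 = 87.28000000
K * exp(-rT) = 95.9400 * 0.88869605 = 85.26149929
P = C - S*exp(-qT) + K*exp(-rT)
P = 22.0993 - 87.28000000 + 85.26149929 = 20.0808
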